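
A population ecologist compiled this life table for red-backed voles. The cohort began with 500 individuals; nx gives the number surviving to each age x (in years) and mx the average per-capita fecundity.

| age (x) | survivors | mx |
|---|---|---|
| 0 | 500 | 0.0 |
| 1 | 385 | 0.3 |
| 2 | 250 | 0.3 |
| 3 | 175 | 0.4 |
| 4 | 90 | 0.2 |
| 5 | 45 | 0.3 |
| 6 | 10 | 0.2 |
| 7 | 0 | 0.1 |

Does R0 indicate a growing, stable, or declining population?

lx = nx/n0 = nx/500: 1, 0.77, 0.5, 0.35, 0.18, 0.09, 0.02, 0
R0 = Σ lx·mx = 0 + 0.231 + 0.15 + 0.14 + 0.036 + 0.027 + 0.004 + 0 = 0.588
R0 < 1, so the population is declining.

declining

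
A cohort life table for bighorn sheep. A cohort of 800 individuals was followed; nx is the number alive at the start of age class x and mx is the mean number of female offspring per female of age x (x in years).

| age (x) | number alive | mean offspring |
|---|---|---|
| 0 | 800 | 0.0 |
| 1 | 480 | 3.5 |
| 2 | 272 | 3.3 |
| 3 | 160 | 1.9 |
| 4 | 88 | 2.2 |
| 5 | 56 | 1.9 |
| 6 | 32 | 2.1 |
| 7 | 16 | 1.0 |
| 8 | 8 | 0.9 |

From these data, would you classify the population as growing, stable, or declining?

lx = nx/n0 = nx/800: 1, 0.6, 0.34, 0.2, 0.11, 0.07, 0.04, 0.02, 0.01
R0 = Σ lx·mx = 0 + 2.1 + 1.122 + 0.38 + 0.242 + 0.133 + 0.084 + 0.02 + 0.009 = 4.09
R0 > 1, so the population is growing.

growing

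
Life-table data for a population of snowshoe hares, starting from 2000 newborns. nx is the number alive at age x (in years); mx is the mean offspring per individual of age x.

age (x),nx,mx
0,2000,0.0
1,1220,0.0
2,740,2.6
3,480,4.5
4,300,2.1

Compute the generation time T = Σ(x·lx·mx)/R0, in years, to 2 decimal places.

lx = nx/n0 = nx/2000: 1, 0.61, 0.37, 0.24, 0.15
lx·mx: 0, 0, 0.962, 1.08, 0.315 → R0 = 2.357
x·lx·mx: 0, 0, 1.924, 3.24, 1.26 → Σ = 6.424
T = 6.424 / 2.357 = 2.725499… → 2.73

2.73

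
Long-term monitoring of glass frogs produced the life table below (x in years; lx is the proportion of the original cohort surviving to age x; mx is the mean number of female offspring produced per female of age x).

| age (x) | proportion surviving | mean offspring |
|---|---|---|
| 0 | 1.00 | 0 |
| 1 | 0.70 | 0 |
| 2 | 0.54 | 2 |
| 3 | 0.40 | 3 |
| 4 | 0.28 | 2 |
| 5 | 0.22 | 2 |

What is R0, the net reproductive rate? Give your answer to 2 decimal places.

3.28

lx·mx by age: 0, 0, 1.08, 1.2, 0.56, 0.44
R0 = Σ lx·mx = 3.28 → 3.28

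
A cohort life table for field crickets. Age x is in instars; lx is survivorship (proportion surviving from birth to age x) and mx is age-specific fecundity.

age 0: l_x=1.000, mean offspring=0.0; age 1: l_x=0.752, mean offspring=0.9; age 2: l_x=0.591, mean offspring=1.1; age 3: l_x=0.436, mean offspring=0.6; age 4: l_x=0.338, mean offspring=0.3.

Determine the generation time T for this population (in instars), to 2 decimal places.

lx·mx: 0, 0.6768, 0.6501, 0.2616, 0.1014 → R0 = 1.6899
x·lx·mx: 0, 0.6768, 1.3002, 0.7848, 0.4056 → Σ = 3.1674
T = 3.1674 / 1.6899 = 1.874312… → 1.87

1.87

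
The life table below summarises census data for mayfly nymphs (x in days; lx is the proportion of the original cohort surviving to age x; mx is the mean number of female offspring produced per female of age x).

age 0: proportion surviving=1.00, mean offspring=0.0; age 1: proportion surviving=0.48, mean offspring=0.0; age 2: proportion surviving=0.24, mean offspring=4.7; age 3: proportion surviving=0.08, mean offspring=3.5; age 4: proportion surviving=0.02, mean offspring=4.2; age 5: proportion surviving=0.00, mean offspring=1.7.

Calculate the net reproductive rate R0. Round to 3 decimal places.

1.492

lx·mx by age: 0, 0, 1.128, 0.28, 0.084, 0
R0 = Σ lx·mx = 1.492 → 1.492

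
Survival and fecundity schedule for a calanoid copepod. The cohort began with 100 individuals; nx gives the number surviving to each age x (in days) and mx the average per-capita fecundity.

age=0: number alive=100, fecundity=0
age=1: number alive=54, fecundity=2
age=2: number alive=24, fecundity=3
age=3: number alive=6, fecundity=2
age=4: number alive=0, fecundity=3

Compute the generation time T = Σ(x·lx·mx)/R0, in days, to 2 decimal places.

lx = nx/n0 = nx/100: 1, 0.54, 0.24, 0.06, 0
lx·mx: 0, 1.08, 0.72, 0.12, 0 → R0 = 1.92
x·lx·mx: 0, 1.08, 1.44, 0.36, 0 → Σ = 2.88
T = 2.88 / 1.92 = 1.5 → 1.50

1.50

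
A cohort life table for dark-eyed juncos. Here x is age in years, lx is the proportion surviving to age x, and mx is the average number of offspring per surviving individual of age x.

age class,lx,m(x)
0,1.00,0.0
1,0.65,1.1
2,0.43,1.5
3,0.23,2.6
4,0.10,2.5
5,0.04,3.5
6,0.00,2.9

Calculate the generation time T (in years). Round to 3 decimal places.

lx·mx: 0, 0.715, 0.645, 0.598, 0.25, 0.14, 0 → R0 = 2.348
x·lx·mx: 0, 0.715, 1.29, 1.794, 1, 0.7, 0 → Σ = 5.499
T = 5.499 / 2.348 = 2.341993… → 2.342

2.342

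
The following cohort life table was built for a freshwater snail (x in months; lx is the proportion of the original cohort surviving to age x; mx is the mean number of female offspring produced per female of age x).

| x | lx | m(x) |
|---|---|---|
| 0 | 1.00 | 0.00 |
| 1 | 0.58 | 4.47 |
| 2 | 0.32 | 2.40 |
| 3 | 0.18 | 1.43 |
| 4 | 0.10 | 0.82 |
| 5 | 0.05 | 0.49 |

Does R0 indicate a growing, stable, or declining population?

R0 = Σ lx·mx = 0 + 2.5926 + 0.768 + 0.2574 + 0.082 + 0.0245 = 3.7245
R0 > 1, so the population is growing.

growing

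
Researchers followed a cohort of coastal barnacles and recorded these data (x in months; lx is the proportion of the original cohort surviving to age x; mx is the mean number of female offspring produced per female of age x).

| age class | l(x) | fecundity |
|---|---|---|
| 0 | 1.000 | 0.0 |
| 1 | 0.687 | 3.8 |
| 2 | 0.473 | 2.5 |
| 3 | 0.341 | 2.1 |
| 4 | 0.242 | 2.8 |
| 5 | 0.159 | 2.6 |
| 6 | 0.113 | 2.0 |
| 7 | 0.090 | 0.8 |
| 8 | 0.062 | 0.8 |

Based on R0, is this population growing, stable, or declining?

R0 = Σ lx·mx = 0 + 2.6106 + 1.1825 + 0.7161 + 0.6776 + 0.4134 + 0.226 + 0.072 + 0.0496 = 5.9478
R0 > 1, so the population is growing.

growing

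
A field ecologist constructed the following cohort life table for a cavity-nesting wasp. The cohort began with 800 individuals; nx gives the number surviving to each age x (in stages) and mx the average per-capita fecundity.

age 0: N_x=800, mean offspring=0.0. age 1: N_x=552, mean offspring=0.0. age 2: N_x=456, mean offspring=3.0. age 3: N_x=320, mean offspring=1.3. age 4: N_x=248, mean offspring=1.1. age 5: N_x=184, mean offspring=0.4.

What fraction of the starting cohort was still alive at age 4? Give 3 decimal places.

0.310

l_4 = n_4/n_0 = 248/800 = 0.31 → 0.310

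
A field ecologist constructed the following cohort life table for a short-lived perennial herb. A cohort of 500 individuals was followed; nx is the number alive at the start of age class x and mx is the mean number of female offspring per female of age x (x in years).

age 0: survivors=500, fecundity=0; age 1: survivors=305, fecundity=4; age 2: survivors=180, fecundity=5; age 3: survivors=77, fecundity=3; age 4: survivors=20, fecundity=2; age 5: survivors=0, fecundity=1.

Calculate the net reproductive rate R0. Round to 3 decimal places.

lx = nx/n0 = nx/500: 1, 0.61, 0.36, 0.154, 0.04, 0
lx·mx by age: 0, 2.44, 1.8, 0.462, 0.08, 0
R0 = Σ lx·mx = 4.782 → 4.782

4.782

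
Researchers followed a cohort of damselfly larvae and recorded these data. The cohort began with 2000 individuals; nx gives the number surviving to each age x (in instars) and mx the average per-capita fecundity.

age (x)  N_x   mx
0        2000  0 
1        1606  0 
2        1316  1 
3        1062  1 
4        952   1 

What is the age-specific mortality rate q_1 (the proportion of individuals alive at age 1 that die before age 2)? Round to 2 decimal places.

lx = nx/n0 = nx/2000: 1, 0.803, 0.658, 0.531, 0.476
q_1 = (l_1 − l_2) / l_1 = (0.803 − 0.658) / 0.803
     = 0.145 / 0.803 = 0.180573… → 0.18

0.18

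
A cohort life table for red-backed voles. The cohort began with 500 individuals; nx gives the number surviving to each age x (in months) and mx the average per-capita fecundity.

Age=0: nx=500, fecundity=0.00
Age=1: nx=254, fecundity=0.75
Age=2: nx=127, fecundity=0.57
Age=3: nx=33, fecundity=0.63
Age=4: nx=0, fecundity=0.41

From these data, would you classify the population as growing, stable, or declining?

declining

lx = nx/n0 = nx/500: 1, 0.508, 0.254, 0.066, 0
R0 = Σ lx·mx = 0 + 0.381 + 0.14478 + 0.04158 + 0 = 0.56736
R0 < 1, so the population is declining.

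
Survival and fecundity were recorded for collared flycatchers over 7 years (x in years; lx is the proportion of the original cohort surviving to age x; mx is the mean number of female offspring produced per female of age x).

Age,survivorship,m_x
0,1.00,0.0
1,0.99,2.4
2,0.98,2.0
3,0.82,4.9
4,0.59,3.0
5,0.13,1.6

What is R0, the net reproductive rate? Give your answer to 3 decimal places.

10.332

lx·mx by age: 0, 2.376, 1.96, 4.018, 1.77, 0.208
R0 = Σ lx·mx = 10.332 → 10.332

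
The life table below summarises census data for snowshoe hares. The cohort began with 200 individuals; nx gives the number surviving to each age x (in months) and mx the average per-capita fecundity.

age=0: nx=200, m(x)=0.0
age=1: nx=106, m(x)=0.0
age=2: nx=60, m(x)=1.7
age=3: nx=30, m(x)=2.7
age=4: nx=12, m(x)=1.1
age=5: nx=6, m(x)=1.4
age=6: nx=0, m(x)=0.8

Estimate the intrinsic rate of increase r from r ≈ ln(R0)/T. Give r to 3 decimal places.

0.009

lx = nx/n0 = nx/200: 1, 0.53, 0.3, 0.15, 0.06, 0.03, 0
R0 = Σ lx·mx = 0 + 0 + 0.51 + 0.405 + 0.066 + 0.042 + 0 = 1.023
Σ x·lx·mx = 2.709; T = 2.709/1.023 = 2.64809…
r ≈ ln(R0)/T = ln(1.023)/2.64809… = 0.00859… → 0.009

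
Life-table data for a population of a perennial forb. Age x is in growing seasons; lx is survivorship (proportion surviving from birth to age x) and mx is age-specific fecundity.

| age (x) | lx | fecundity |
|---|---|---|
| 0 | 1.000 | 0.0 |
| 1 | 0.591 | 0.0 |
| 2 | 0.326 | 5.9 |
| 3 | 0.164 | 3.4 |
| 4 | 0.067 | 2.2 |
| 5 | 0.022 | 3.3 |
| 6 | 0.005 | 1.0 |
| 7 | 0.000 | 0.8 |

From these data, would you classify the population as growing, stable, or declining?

R0 = Σ lx·mx = 0 + 0 + 1.9234 + 0.5576 + 0.1474 + 0.0726 + 0.005 + 0 = 2.706
R0 > 1, so the population is growing.

growing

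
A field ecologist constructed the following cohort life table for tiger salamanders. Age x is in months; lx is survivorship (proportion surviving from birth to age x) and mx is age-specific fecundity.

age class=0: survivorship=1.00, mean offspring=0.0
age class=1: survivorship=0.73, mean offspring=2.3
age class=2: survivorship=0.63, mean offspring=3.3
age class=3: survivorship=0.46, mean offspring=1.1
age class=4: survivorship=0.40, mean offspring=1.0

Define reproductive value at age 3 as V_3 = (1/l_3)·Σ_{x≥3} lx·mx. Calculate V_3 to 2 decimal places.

lx·mx for x ≥ 3: 0.506, 0.4 → sum = 0.906
V_3 = 0.906 / l_3 = 0.906 / 0.46 = 1.969565… → 1.97

1.97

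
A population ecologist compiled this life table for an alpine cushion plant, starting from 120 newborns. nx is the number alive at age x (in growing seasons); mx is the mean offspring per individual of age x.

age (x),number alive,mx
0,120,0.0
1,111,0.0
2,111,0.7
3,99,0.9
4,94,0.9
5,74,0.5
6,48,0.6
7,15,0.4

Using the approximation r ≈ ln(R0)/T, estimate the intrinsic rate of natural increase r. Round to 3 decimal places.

lx = nx/n0 = nx/120: 1, 0.925, 0.925, 0.825, 0.78333…, 0.61667…, 0.4, 0.125
R0 = Σ lx·mx = 0 + 0 + 0.6475 + 0.7425 + 0.705… + 0.30833… + 0.24 + 0.05 = 2.693333…
Σ x·lx·mx = 9.674167…; T = 9.674167…/2.693333… = 3.59189…
r ≈ ln(R0)/T = ln(2.693333…)/3.59189… = 0.27584… → 0.276

0.276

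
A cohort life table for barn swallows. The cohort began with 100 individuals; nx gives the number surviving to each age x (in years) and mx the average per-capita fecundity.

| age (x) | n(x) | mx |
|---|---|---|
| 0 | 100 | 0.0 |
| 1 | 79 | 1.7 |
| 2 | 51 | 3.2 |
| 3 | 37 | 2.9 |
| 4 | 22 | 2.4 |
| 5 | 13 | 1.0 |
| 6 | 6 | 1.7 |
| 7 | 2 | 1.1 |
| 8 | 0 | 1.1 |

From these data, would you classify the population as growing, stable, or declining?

lx = nx/n0 = nx/100: 1, 0.79, 0.51, 0.37, 0.22, 0.13, 0.06, 0.02, 0
R0 = Σ lx·mx = 0 + 1.343 + 1.632 + 1.073 + 0.528 + 0.13 + 0.102 + 0.022 + 0 = 4.83
R0 > 1, so the population is growing.

growing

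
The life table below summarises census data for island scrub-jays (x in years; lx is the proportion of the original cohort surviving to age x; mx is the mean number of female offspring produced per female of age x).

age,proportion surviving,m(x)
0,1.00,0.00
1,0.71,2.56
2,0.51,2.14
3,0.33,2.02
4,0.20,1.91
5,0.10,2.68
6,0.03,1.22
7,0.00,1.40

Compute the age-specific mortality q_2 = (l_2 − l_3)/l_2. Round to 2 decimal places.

0.35

q_2 = (l_2 − l_3) / l_2 = (0.51 − 0.33) / 0.51
     = 0.18 / 0.51 = 0.352941… → 0.35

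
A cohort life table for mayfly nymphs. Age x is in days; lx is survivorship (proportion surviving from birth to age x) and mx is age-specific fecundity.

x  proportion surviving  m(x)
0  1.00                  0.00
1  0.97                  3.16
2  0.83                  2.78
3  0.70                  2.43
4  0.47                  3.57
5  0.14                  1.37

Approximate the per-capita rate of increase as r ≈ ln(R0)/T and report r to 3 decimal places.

R0 = Σ lx·mx = 0 + 3.0652 + 2.3074 + 1.701 + 1.6779 + 0.1918 = 8.9433
Σ x·lx·mx = 20.4536; T = 20.4536/8.9433 = 2.28703…
r ≈ ln(R0)/T = ln(8.9433)/2.28703… = 0.95797… → 0.958

0.958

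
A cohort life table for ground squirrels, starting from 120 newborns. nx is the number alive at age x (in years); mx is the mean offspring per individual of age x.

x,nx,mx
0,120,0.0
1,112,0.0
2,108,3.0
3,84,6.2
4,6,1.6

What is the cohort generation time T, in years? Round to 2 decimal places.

2.63

lx = nx/n0 = nx/120: 1, 0.93333…, 0.9, 0.7, 0.05
lx·mx: 0, 0, 2.7, 4.34, 0.08 → R0 = 7.12…
x·lx·mx: 0, 0, 5.4, 13.02, 0.32 → Σ = 18.74…
T = 18.74… / 7.12… = 2.632022… → 2.63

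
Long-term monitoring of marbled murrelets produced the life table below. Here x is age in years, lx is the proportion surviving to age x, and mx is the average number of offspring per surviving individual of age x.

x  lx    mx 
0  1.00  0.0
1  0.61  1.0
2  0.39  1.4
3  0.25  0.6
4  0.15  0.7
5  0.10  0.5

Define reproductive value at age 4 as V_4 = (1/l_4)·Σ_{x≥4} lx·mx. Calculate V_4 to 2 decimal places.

1.03

lx·mx for x ≥ 4: 0.105, 0.05 → sum = 0.155
V_4 = 0.155 / l_4 = 0.155 / 0.15 = 1.033333… → 1.03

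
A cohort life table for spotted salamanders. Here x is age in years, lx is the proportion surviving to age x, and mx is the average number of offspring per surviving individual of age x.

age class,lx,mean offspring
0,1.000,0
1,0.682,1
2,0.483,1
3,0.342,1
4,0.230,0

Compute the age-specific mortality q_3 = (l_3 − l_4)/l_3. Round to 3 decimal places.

q_3 = (l_3 − l_4) / l_3 = (0.342 − 0.23) / 0.342
     = 0.112 / 0.342 = 0.327485… → 0.327

0.327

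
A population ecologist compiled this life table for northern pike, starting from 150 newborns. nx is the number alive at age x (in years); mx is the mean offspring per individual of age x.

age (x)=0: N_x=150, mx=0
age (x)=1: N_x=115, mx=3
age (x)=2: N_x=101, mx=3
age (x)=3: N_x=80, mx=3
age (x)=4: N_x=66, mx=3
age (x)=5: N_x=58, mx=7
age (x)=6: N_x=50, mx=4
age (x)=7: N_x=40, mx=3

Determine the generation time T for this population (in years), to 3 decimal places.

lx = nx/n0 = nx/150: 1, 0.76667…, 0.67333…, 0.53333…, 0.44, 0.38667…, 0.33333…, 0.26667…
lx·mx: 0, 2.3…, 2.02…, 1.6…, 1.32, 2.706667…, 1.333333…, 0.8… → R0 = 12.08…
x·lx·mx: 0, 2.3…, 4.04…, 4.8…, 5.28, 13.533333…, 8…, 5.6… → Σ = 43.553333…
T = 43.553333… / 12.08… = 3.605408… → 3.605

3.605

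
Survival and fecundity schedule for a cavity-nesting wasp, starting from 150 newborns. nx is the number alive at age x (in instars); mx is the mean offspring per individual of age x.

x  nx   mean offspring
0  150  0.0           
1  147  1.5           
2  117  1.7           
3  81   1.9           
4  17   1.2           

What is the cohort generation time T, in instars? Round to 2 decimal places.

1.96

lx = nx/n0 = nx/150: 1, 0.98, 0.78, 0.54, 0.11333…
lx·mx: 0, 1.47, 1.326, 1.026, 0.136… → R0 = 3.958…
x·lx·mx: 0, 1.47, 2.652, 3.078, 0.544… → Σ = 7.744…
T = 7.744… / 3.958… = 1.956544… → 1.96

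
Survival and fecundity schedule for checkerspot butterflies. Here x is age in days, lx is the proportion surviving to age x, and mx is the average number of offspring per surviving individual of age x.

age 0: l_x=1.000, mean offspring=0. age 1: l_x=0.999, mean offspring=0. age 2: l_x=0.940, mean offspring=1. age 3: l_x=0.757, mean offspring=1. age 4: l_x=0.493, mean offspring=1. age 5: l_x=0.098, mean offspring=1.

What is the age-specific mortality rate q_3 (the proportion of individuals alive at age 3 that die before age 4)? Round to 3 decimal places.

q_3 = (l_3 − l_4) / l_3 = (0.757 − 0.493) / 0.757
     = 0.264 / 0.757 = 0.348745… → 0.349

0.349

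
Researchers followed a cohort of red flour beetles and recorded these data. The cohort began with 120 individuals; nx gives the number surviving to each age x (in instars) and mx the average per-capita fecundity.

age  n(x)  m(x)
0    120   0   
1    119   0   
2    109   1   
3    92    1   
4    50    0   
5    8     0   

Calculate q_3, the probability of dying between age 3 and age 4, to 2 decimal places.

lx = nx/n0 = nx/120: 1, 0.99167…, 0.90833…, 0.76667…, 0.41667…, 0.06667…
q_3 = (l_3 − l_4) / l_3 = (0.766667… − 0.416667…) / 0.766667…
     = 0.35… / 0.766667… = 0.456522… → 0.46

0.46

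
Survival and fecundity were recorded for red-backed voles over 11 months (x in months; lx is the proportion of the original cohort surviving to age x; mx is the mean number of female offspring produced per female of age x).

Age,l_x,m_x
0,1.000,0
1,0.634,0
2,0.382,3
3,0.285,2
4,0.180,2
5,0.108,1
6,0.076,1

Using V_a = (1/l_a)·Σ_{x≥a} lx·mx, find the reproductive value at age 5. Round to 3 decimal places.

lx·mx for x ≥ 5: 0.108, 0.076 → sum = 0.184
V_5 = 0.184 / l_5 = 0.184 / 0.108 = 1.703704… → 1.704

1.704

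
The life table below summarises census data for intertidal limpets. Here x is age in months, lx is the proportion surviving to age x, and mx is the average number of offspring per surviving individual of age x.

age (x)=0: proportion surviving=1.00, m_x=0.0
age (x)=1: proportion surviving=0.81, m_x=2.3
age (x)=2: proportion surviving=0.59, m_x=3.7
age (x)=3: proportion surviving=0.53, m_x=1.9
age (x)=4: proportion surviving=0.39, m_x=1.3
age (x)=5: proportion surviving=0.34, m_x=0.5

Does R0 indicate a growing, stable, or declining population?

R0 = Σ lx·mx = 0 + 1.863 + 2.183 + 1.007 + 0.507 + 0.17 = 5.73
R0 > 1, so the population is growing.

growing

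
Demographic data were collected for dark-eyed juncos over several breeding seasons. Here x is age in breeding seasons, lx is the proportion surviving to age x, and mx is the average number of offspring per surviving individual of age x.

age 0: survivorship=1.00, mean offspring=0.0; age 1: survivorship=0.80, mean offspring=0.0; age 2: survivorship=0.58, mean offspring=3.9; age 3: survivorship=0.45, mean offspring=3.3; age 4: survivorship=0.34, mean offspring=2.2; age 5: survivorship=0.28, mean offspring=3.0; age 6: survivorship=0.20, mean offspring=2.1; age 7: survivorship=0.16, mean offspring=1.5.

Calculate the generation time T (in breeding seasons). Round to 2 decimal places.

lx·mx: 0, 0, 2.262, 1.485, 0.748, 0.84, 0.42, 0.24 → R0 = 5.995
x·lx·mx: 0, 0, 4.524, 4.455, 2.992, 4.2, 2.52, 1.68 → Σ = 20.371
T = 20.371 / 5.995 = 3.397998… → 3.40

3.40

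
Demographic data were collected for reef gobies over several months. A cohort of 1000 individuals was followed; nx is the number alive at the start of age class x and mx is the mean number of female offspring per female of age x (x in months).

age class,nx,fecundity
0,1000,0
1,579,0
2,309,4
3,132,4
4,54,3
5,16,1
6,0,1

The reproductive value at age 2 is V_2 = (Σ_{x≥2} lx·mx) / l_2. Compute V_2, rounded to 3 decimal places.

lx = nx/n0 = nx/1000: 1, 0.579, 0.309, 0.132, 0.054, 0.016, 0
lx·mx for x ≥ 2: 1.236, 0.528, 0.162, 0.016, 0 → sum = 1.942
V_2 = 1.942 / l_2 = 1.942 / 0.309 = 6.28479… → 6.285

6.285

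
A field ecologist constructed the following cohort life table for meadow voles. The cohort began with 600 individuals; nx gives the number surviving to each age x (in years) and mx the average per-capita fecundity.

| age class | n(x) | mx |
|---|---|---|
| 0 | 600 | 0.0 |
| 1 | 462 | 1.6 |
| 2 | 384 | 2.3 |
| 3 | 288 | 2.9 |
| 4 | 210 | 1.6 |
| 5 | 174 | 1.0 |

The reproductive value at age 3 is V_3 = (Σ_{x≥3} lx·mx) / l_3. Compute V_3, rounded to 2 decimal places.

4.67

lx = nx/n0 = nx/600: 1, 0.77, 0.64, 0.48, 0.35, 0.29
lx·mx for x ≥ 3: 1.392, 0.56, 0.29 → sum = 2.242
V_3 = 2.242 / l_3 = 2.242 / 0.48 = 4.670833… → 4.67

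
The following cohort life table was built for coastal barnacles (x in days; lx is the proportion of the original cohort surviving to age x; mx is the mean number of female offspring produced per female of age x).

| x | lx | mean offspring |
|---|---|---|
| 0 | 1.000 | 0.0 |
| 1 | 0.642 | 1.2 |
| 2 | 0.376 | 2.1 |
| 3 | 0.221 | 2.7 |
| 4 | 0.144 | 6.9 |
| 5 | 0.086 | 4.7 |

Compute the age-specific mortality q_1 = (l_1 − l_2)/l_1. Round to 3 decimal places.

0.414

q_1 = (l_1 − l_2) / l_1 = (0.642 − 0.376) / 0.642
     = 0.266 / 0.642 = 0.41433… → 0.414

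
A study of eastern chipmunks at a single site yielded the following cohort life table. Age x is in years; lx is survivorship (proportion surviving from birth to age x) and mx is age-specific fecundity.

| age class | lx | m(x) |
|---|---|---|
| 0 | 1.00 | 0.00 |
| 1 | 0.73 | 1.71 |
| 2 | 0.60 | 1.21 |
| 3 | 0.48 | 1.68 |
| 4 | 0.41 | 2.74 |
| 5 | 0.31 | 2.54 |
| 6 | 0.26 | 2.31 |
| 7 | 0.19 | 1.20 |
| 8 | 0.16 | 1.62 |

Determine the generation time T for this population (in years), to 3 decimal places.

3.603

lx·mx: 0, 1.2483, 0.726, 0.8064, 1.1234, 0.7874, 0.6006, 0.228, 0.2592 → R0 = 5.7793
x·lx·mx: 0, 1.2483, 1.452, 2.4192, 4.4936, 3.937, 3.6036, 1.596, 2.0736 → Σ = 20.8233
T = 20.8233 / 5.7793 = 3.603083… → 3.603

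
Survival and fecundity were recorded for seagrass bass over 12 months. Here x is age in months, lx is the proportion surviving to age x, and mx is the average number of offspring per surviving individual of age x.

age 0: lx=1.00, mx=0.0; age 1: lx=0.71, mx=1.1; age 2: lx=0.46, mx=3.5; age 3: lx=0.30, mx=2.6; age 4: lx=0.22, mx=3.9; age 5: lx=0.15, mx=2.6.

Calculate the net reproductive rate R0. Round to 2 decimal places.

lx·mx by age: 0, 0.781, 1.61, 0.78, 0.858, 0.39
R0 = Σ lx·mx = 4.419 → 4.42

4.42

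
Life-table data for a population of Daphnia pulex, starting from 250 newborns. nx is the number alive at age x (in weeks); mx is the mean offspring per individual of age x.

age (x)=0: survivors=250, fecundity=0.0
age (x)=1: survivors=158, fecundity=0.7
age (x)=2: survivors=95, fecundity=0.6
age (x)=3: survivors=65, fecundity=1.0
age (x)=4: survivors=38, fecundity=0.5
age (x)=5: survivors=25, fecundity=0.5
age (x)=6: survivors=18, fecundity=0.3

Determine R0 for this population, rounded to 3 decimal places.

1.078

lx = nx/n0 = nx/250: 1, 0.632, 0.38, 0.26, 0.152, 0.1, 0.072
lx·mx by age: 0, 0.4424, 0.228, 0.26, 0.076, 0.05, 0.0216
R0 = Σ lx·mx = 1.078 → 1.078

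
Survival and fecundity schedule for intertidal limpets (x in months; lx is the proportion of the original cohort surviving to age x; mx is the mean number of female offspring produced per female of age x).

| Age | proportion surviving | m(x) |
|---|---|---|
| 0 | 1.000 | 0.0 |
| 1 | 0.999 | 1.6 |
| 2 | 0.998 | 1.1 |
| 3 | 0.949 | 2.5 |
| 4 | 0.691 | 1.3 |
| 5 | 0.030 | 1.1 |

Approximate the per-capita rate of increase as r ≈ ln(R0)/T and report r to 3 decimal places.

R0 = Σ lx·mx = 0 + 1.5984 + 1.0978 + 2.3725 + 0.8983 + 0.033 = 6
Σ x·lx·mx = 14.6697; T = 14.6697/6 = 2.44495
r ≈ ln(R0)/T = ln(6)/2.44495 = 0.73284… → 0.733

0.733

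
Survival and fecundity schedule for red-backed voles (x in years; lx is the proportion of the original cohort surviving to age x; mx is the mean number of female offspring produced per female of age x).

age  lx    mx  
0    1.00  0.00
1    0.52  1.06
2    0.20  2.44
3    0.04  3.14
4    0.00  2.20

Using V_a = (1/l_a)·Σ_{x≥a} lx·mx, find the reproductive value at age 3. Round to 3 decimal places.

lx·mx for x ≥ 3: 0.1256, 0 → sum = 0.1256
V_3 = 0.1256 / l_3 = 0.1256 / 0.04 = 3.14 → 3.140

3.140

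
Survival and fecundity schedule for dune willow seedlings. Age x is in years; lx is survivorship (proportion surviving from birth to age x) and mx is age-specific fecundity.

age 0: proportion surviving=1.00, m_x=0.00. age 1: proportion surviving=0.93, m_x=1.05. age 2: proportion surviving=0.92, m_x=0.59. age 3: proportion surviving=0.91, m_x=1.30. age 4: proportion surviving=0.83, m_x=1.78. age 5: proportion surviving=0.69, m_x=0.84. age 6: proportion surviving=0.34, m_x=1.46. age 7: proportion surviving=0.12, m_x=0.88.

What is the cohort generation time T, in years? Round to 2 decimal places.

lx·mx: 0, 0.9765, 0.5428, 1.183, 1.4774, 0.5796, 0.4964, 0.1056 → R0 = 5.3613
x·lx·mx: 0, 0.9765, 1.0856, 3.549, 5.9096, 2.898, 2.9784, 0.7392 → Σ = 18.1363
T = 18.1363 / 5.3613 = 3.382818… → 3.38

3.38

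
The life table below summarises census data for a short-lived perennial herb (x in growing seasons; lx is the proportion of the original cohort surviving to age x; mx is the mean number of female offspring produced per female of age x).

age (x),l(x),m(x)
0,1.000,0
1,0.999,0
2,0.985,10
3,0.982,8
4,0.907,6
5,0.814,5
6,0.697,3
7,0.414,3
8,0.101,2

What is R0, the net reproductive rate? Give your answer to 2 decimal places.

lx·mx by age: 0, 0, 9.85, 7.856, 5.442, 4.07, 2.091, 1.242, 0.202
R0 = Σ lx·mx = 30.753 → 30.75

30.75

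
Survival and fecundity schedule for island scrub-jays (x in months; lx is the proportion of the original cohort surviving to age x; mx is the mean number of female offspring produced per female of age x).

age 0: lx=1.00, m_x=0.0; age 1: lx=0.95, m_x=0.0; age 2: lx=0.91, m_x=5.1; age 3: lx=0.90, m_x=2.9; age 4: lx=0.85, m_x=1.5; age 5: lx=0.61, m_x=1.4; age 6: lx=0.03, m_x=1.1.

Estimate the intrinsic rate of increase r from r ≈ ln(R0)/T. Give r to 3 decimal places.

0.791

R0 = Σ lx·mx = 0 + 0 + 4.641 + 2.61 + 1.275 + 0.854 + 0.033 = 9.413
Σ x·lx·mx = 26.68; T = 26.68/9.413 = 2.83438…
r ≈ ln(R0)/T = ln(9.413)/2.83438… = 0.79103… → 0.791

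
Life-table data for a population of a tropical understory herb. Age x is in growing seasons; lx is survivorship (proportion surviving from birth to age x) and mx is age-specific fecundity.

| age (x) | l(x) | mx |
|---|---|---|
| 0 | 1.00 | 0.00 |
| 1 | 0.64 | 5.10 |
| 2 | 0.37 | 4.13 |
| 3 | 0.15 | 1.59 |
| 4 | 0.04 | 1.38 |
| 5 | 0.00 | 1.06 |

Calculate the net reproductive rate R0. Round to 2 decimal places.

5.09

lx·mx by age: 0, 3.264, 1.5281, 0.2385, 0.0552, 0
R0 = Σ lx·mx = 5.0858 → 5.09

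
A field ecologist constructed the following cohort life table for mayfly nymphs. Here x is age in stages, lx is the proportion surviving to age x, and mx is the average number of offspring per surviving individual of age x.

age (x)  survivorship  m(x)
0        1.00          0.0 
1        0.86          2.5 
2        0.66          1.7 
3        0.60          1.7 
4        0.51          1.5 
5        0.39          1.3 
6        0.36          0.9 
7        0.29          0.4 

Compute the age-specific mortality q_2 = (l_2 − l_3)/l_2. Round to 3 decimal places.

q_2 = (l_2 − l_3) / l_2 = (0.66 − 0.6) / 0.66
     = 0.06 / 0.66 = 0.090909… → 0.091

0.091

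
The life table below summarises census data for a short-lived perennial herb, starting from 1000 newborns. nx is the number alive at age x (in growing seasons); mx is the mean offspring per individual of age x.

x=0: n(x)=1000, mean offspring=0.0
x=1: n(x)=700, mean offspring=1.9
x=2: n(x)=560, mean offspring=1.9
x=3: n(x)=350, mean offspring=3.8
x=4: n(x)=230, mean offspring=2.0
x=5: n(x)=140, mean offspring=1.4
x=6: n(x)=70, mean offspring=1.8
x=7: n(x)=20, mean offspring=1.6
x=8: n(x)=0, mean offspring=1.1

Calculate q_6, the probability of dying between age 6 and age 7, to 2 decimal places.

lx = nx/n0 = nx/1000: 1, 0.7, 0.56, 0.35, 0.23, 0.14, 0.07, 0.02, 0
q_6 = (l_6 − l_7) / l_6 = (0.07 − 0.02) / 0.07
     = 0.05 / 0.07 = 0.714286… → 0.71

0.71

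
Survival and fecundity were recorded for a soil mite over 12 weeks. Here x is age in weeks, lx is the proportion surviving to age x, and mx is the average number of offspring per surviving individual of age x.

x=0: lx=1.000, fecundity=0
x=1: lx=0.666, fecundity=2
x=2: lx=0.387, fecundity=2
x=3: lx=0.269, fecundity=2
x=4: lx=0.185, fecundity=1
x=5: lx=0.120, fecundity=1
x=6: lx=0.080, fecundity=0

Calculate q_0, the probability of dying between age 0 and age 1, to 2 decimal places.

q_0 = (l_0 − l_1) / l_0 = (1 − 0.666) / 1
     = 0.334 / 1 = 0.334 → 0.33

0.33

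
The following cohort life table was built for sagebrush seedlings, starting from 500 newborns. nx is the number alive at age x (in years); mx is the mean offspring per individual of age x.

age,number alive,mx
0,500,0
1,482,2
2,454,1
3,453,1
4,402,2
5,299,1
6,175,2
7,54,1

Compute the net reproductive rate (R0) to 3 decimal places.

6.756

lx = nx/n0 = nx/500: 1, 0.964, 0.908, 0.906, 0.804, 0.598, 0.35, 0.108
lx·mx by age: 0, 1.928, 0.908, 0.906, 1.608, 0.598, 0.7, 0.108
R0 = Σ lx·mx = 6.756 → 6.756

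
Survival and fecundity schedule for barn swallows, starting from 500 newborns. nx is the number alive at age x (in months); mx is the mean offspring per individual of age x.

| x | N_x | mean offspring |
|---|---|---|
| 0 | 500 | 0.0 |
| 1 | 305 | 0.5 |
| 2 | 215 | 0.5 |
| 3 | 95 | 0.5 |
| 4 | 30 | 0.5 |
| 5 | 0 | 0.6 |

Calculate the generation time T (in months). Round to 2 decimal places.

lx = nx/n0 = nx/500: 1, 0.61, 0.43, 0.19, 0.06, 0
lx·mx: 0, 0.305, 0.215, 0.095, 0.03, 0 → R0 = 0.645
x·lx·mx: 0, 0.305, 0.43, 0.285, 0.12, 0 → Σ = 1.14
T = 1.14 / 0.645 = 1.767442… → 1.77

1.77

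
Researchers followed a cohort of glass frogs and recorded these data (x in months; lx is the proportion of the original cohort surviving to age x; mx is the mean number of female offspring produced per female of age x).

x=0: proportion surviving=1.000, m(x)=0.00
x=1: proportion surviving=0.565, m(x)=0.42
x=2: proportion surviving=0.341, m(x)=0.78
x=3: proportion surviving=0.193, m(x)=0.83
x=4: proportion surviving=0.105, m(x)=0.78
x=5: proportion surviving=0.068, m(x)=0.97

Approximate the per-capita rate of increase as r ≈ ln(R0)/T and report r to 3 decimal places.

-0.089

R0 = Σ lx·mx = 0 + 0.2373 + 0.26598 + 0.16019 + 0.0819 + 0.06596 = 0.81133
Σ x·lx·mx = 1.90723; T = 1.90723/0.81133 = 2.35075…
r ≈ ln(R0)/T = ln(0.81133)/2.35075… = -0.08894… → -0.089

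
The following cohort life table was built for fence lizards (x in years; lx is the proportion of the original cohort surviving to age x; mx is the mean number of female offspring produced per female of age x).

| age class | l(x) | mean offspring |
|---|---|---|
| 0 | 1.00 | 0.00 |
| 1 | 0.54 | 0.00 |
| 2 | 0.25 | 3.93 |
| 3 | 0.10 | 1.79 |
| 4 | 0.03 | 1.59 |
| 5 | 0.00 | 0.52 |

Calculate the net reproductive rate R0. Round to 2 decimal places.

lx·mx by age: 0, 0, 0.9825, 0.179, 0.0477, 0
R0 = Σ lx·mx = 1.2092 → 1.21

1.21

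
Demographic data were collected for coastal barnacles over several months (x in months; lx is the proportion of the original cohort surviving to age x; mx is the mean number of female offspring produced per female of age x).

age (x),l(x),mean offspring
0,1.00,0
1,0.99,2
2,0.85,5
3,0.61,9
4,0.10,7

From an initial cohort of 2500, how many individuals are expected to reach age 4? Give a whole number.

250

Expected survivors = N0 · l_4 = 2500 × 0.10 = 250 → 250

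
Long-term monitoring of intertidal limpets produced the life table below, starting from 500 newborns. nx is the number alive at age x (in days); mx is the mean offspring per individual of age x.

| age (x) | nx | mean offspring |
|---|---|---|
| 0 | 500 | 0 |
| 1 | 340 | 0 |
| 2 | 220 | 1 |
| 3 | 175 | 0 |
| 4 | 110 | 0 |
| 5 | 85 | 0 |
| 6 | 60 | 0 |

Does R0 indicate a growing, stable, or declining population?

declining

lx = nx/n0 = nx/500: 1, 0.68, 0.44, 0.35, 0.22, 0.17, 0.12
R0 = Σ lx·mx = 0 + 0 + 0.44 + 0 + 0 + 0 + 0 = 0.44
R0 < 1, so the population is declining.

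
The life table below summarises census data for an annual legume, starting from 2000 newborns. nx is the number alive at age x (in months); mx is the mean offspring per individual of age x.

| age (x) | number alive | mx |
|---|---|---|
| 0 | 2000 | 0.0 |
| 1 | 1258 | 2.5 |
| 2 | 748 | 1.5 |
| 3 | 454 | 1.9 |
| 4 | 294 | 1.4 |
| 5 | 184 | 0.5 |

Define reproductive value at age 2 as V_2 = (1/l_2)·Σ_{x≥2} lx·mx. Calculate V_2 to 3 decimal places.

3.326

lx = nx/n0 = nx/2000: 1, 0.629, 0.374, 0.227, 0.147, 0.092
lx·mx for x ≥ 2: 0.561, 0.4313, 0.2058, 0.046 → sum = 1.2441
V_2 = 1.2441 / l_2 = 1.2441 / 0.374 = 3.326471… → 3.326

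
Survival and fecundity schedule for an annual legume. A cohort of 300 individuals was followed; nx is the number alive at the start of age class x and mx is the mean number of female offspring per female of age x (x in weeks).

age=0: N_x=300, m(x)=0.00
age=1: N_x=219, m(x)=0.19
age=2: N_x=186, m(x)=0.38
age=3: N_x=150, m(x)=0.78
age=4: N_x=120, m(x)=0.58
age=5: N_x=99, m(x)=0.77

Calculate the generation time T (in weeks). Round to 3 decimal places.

lx = nx/n0 = nx/300: 1, 0.73, 0.62, 0.5, 0.4, 0.33
lx·mx: 0, 0.1387, 0.2356, 0.39, 0.232, 0.2541 → R0 = 1.2504
x·lx·mx: 0, 0.1387, 0.4712, 1.17, 0.928, 1.2705 → Σ = 3.9784
T = 3.9784 / 1.2504 = 3.181702… → 3.182

3.182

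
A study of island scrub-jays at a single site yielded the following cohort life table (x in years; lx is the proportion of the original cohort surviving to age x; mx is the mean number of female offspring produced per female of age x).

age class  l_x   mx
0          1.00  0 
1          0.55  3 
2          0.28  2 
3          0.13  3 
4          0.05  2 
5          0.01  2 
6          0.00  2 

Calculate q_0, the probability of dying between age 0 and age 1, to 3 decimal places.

0.450

q_0 = (l_0 − l_1) / l_0 = (1 − 0.55) / 1
     = 0.45 / 1 = 0.45 → 0.450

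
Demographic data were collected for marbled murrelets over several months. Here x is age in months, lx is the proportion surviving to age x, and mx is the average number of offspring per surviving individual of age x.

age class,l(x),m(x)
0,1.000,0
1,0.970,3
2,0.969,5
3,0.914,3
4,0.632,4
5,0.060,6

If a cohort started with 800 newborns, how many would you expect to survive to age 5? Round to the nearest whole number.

48

Expected survivors = N0 · l_5 = 800 × 0.060 = 48 → 48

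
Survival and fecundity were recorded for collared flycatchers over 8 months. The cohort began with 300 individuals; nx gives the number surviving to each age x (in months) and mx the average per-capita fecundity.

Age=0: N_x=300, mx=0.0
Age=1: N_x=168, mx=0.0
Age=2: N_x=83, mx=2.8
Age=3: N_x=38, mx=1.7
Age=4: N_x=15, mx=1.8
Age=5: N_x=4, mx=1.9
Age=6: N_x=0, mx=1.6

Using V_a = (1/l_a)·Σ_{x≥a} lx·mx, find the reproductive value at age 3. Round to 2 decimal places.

lx = nx/n0 = nx/300: 1, 0.56, 0.27667…, 0.12667…, 0.05, 0.01333…, 0
lx·mx for x ≥ 3: 0.215333…, 0.09, 0.025333…, 0 → sum = 0.330667…
V_3 = 0.330667… / l_3 = 0.330667… / 0.126667… = 2.610526… → 2.61

2.61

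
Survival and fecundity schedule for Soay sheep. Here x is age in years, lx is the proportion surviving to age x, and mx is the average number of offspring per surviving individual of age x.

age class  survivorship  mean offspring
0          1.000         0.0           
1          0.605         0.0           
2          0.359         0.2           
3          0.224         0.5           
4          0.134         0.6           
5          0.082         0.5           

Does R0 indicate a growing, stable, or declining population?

R0 = Σ lx·mx = 0 + 0 + 0.0718 + 0.112 + 0.0804 + 0.041 = 0.3052
R0 < 1, so the population is declining.

declining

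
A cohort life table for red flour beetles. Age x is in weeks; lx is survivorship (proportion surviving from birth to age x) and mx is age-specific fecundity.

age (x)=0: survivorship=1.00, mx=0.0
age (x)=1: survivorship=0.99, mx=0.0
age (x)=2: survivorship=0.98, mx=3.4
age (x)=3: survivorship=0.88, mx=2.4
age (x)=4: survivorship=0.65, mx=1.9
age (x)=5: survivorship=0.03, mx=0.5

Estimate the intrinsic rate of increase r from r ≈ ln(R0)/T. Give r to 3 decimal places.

0.706

R0 = Σ lx·mx = 0 + 0 + 3.332 + 2.112 + 1.235 + 0.015 = 6.694
Σ x·lx·mx = 18.015; T = 18.015/6.694 = 2.69122…
r ≈ ln(R0)/T = ln(6.694)/2.69122… = 0.70645… → 0.706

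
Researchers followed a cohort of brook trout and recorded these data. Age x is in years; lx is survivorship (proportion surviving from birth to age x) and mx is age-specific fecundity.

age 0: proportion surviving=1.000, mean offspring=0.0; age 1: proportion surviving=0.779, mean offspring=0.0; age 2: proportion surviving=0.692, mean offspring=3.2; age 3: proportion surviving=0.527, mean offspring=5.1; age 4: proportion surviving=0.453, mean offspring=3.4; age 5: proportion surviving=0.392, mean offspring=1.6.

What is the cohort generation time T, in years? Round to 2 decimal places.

3.08

lx·mx: 0, 0, 2.2144, 2.6877, 1.5402, 0.6272 → R0 = 7.0695
x·lx·mx: 0, 0, 4.4288, 8.0631, 6.1608, 3.136 → Σ = 21.7887
T = 21.7887 / 7.0695 = 3.082071… → 3.08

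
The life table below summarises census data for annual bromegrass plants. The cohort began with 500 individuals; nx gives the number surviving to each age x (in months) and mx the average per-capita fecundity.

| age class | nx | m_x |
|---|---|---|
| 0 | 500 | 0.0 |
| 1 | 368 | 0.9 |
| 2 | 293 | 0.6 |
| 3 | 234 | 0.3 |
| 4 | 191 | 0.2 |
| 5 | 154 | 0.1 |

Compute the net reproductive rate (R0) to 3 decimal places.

1.262

lx = nx/n0 = nx/500: 1, 0.736, 0.586, 0.468, 0.382, 0.308
lx·mx by age: 0, 0.6624, 0.3516, 0.1404, 0.0764, 0.0308
R0 = Σ lx·mx = 1.2616 → 1.262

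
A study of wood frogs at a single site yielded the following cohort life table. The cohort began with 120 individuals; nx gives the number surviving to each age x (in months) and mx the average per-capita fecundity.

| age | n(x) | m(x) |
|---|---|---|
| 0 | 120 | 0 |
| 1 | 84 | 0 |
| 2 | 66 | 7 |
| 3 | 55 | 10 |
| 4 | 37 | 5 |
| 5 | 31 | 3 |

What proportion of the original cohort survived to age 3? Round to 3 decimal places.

0.458

l_3 = n_3/n_0 = 55/120 = 0.458333… → 0.458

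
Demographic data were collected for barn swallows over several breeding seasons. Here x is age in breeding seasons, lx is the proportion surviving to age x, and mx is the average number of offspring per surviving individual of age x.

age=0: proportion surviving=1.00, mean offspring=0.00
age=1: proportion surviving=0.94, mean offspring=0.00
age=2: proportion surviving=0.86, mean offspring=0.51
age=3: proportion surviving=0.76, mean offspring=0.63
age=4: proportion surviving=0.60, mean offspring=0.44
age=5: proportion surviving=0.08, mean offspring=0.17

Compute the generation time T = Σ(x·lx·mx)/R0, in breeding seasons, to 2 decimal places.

2.88

lx·mx: 0, 0, 0.4386, 0.4788, 0.264, 0.0136 → R0 = 1.195
x·lx·mx: 0, 0, 0.8772, 1.4364, 1.056, 0.068 → Σ = 3.4376
T = 3.4376 / 1.195 = 2.876653… → 2.88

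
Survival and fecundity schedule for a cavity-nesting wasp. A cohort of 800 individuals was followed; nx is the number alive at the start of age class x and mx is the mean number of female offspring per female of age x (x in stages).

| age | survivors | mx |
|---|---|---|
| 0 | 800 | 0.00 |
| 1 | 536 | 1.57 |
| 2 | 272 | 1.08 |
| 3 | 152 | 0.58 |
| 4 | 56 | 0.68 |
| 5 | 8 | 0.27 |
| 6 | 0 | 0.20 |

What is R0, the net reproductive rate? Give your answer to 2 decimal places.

1.58

lx = nx/n0 = nx/800: 1, 0.67, 0.34, 0.19, 0.07, 0.01, 0
lx·mx by age: 0, 1.0519, 0.3672, 0.1102, 0.0476, 0.0027, 0
R0 = Σ lx·mx = 1.5796 → 1.58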